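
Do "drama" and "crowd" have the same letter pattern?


Pattern of "drama": [0, 1, 2, 3, 2]
Pattern of "crowd": [0, 1, 2, 3, 4]
Patterns do not match
Same pattern = No


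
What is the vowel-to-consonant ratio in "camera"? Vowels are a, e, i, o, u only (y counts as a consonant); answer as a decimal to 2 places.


Word: "camera"
Vowels (a,e,i,o,u): 3
Consonants: 3
Ratio = 3/3
= 1.00


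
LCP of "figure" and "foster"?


Word 1: "figure"
Word 2: "foster"
Comparing from start:
  Pos 0: 'f' == 'f'
  Pos 1: 'i' != 'o' (stop)
LCP = "f" (length 1)


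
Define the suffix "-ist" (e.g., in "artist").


Suffix: -ist
As in: artist -> art + -ist
Meaning = one who practices


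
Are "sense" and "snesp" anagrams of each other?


Word 1: "sense" → sorted: eenss
Word 2: "snesp" → sorted: enpss
Same letters? eenss != enpss
Anagram = No


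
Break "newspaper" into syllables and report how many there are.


Word: "newspaper"
Syllable breakdown: news / pa / per
Counting: 3 parts
= 3 syllables


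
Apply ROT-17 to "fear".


Word: "fear"
Shift: 17
Each letter → (letter + shift) mod 26:
  'f' (5) + 17 = 22 → 'w'
  'e' (4) + 17 = 21 → 'v'
  'a' (0) + 17 = 17 → 'r'
  'r' (17) + 17 = 8 → 'i'
Result = "wvri"


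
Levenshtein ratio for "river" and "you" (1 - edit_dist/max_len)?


Word 1: "river" (length 5)
Word 2: "you" (length 3)
One optimal edit sequence:
  1. delete 'r'  (+1)
  2. delete 'i'  (+1)
  3. substitute 'v' -> 'y'  (+1)
  4. substitute 'e' -> 'o'  (+1)
  5. substitute 'r' -> 'u'  (+1)
Edit distance = 5
Max length = max(5, 3) = 5
Similarity = 1 - 5/5
= 0.0000


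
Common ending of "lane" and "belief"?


Word 1: "lane"
Word 2: "belief"
Comparing from end:
  Pos -1: 'e' != 'f' (stop)
LCS = "" (length 0)


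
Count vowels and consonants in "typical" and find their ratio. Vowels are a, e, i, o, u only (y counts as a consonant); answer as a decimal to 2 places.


Word: "typical"
Vowels (a,e,i,o,u): 2
Consonants: 5
Ratio = 2/5
= 0.40


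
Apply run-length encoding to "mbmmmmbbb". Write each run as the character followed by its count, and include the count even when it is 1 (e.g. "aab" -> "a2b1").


String: "mbmmmmbbb"
Scanning for consecutive runs:
  'm' x 1
  'b' x 1
  'm' x 4
  'b' x 3
RLE = "m1b1m4b3"


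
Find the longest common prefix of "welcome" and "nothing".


Word 1: "welcome"
Word 2: "nothing"
Comparing from start:
  Pos 0: 'w' != 'n' (stop)
LCP = "" (length 0)


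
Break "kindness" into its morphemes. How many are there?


Word: "kindness"
Morphemes: kind | -ness
Each morpheme carries meaning
= 2 morphemes


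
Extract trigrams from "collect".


Word: "collect" (length 7)
Number of trigrams = 7 - 3 + 1 = 5
  Position 0: "col"
  Position 1: "oll"
  Position 2: "lle"
  Position 3: "lec"
  Position 4: "ect"
Trigrams = "col", "oll", "lle", "lec", "ect"


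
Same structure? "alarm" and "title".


Pattern of "alarm": [0, 1, 0, 2, 3]
Pattern of "title": [0, 1, 0, 2, 3]
Patterns match
Same pattern = Yes


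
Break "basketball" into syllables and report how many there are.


Word: "basketball"
Syllable breakdown: bas-ket-ball
Counting: 3 parts
= 3 syllables


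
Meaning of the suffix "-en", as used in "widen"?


Suffix: -en
Example: widen = wide + -en, with a spelling change
Meaning = to make / become


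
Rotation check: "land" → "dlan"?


Word: "land", Candidate: "dlan"
Method: check if candidate is substring of word+word
"landland" contains "dlan"? Yes
Is rotation = Yes


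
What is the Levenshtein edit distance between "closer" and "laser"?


Word 1: "closer" (length 6)
Word 2: "laser" (length 5)
One optimal edit sequence (insert/delete/substitute each cost 1):
  1. delete 'c'  (+1)
  2. keep 'l'
  3. substitute 'o' -> 'a'  (+1)
  4. keep 's'
  5. keep 'e'
  6. keep 'r'
Total edit operations: 2
Edit distance = 2


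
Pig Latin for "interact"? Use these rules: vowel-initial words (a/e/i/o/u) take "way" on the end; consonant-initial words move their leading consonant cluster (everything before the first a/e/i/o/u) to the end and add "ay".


Word: "interact"
Starts with vowel → add 'way'
Pig Latin = "interactway"


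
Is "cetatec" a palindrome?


Word: "cetatec"
Reversed: "cetatec"
Forward == Backward? cetatec == cetatec
Palindrome = Yes


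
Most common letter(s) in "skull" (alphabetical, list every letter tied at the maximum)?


Word: "skull"
Letter counts:
  'k': 1
  'l': 2
  's': 1
  'u': 1
Maximum count = 2
Most frequent = 'l' (2 times each)


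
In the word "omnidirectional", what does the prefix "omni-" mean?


Prefix: omni-
As in: omnidirectional -> omni- + directional
Meaning = all


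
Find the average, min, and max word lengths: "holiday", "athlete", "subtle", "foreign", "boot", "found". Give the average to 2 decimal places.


Lengths: "holiday"=7, "athlete"=7, "subtle"=6, "foreign"=7, "boot"=4, "found"=5
Sum = 36, Count = 6
Average = 36/6 = 6.00
= avg=6.00, min=4, max=7


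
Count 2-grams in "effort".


Word: "effort" (length 6)
Number of 2-grams = length - 2 + 1 = 6 - 2 + 1
= 5


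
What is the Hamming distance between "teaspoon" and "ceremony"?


Comparing character by character (same length = 8):
  Pos 0: 't' vs 'c' !=
  Pos 1: 'e' vs 'e' =
  Pos 2: 'a' vs 'r' !=
  Pos 3: 's' vs 'e' !=
  Pos 4: 'p' vs 'm' !=
  Pos 5: 'o' vs 'o' =
  Pos 6: 'o' vs 'n' !=
  Pos 7: 'n' vs 'y' !=
Hamming distance = 6


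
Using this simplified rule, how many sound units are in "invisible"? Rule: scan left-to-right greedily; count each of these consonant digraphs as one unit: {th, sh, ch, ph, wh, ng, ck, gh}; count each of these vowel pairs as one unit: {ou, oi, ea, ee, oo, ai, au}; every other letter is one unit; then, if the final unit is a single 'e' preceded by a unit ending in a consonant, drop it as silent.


Word: "invisible" (9 letters)
Left-to-right scan:
  (1) 'i' (letter)
  (2) 'n' (letter)
  (3) 'v' (letter)
  (4) 'i' (letter)
  (5) 's' (letter)
  (6) 'i' (letter)
  (7) 'b' (letter)
  (8) 'l' (letter)
  (9) 'e' (letter)
Units from scan: 9
Final unit is 'e' after a consonant -> drop as silent (-1)
Sound units = 8 units


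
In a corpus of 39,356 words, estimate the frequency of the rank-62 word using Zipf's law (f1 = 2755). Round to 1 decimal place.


Zipf's law: f(r) = f(1) / r
f(1) = 2755
f(62) = 2755 / 62
= 44.4 occurrences


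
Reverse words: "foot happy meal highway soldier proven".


Original: "foot happy meal highway soldier proven"
Words (1..n): foot | happy | meal | highway | soldier | proven
Reversed (n..1): proven | soldier | highway | meal | happy | foot
Result = "proven soldier highway meal happy foot"


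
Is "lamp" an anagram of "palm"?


Word 1: "palm" → sorted: almp
Word 2: "lamp" → sorted: almp
Same letters? almp == almp
Anagram = Yes


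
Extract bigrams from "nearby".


Word: "nearby" (length 6)
Number of bigrams = 6 - 2 + 1 = 5
  Position 0: "ne"
  Position 1: "ea"
  Position 2: "ar"
  Position 3: "rb"
  Position 4: "by"
Bigrams = "ne", "ea", "ar", "rb", "by"


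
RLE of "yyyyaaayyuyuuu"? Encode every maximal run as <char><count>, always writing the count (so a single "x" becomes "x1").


String: "yyyyaaayyuyuuu"
Scanning for consecutive runs:
  'y' x 4
  'a' x 3
  'y' x 2
  'u' x 1
  'y' x 1
  'u' x 3
RLE = "y4a3y2u1y1u3"


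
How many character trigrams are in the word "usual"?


Word: "usual" (length 5)
Number of 3-grams = length - 3 + 1 = 5 - 3 + 1
= 3


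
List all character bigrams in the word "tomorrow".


Word: "tomorrow" (length 8)
Number of bigrams = 8 - 2 + 1 = 7
  Position 0: "to"
  Position 1: "om"
  Position 2: "mo"
  Position 3: "or"
  Position 4: "rr"
  Position 5: "ro"
  Position 6: "ow"
Bigrams = "to", "om", "mo", "or", "rr", "ro", "ow"


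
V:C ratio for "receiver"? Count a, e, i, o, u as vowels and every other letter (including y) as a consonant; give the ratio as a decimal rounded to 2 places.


Word: "receiver"
Vowels (a,e,i,o,u): 4
Consonants: 4
Ratio = 4/4
= 1.00


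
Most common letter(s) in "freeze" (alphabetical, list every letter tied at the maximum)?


Word: "freeze"
Letter counts:
  'e': 3
  'f': 1
  'r': 1
  'z': 1
Maximum count = 3
Most frequent = 'e' (3 times each)


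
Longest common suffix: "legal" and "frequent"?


Word 1: "legal"
Word 2: "frequent"
Comparing from end:
  Pos -1: 'l' != 't' (stop)
LCS = "" (length 0)


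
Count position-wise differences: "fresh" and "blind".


Comparing character by character (same length = 5):
  Pos 0: 'f' vs 'b' !=
  Pos 1: 'r' vs 'l' !=
  Pos 2: 'e' vs 'i' !=
  Pos 3: 's' vs 'n' !=
  Pos 4: 'h' vs 'd' !=
Hamming distance = 5


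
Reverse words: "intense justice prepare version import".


Original: "intense justice prepare version import"
Words (1..n): intense | justice | prepare | version | import
Reversed (n..1): import | version | prepare | justice | intense
Result = "import version prepare justice intense"


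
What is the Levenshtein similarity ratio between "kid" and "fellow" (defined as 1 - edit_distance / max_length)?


Word 1: "kid" (length 3)
Word 2: "fellow" (length 6)
One optimal edit sequence:
  1. insert 'f'  (+1)
  2. insert 'e'  (+1)
  3. insert 'l'  (+1)
  4. substitute 'k' -> 'l'  (+1)
  5. substitute 'i' -> 'o'  (+1)
  6. substitute 'd' -> 'w'  (+1)
Edit distance = 6
Max length = max(3, 6) = 6
Similarity = 1 - 6/6
= 0.0000


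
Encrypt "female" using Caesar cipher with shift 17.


Word: "female"
Shift: 17
Each letter → (letter + shift) mod 26:
  'f' (5) + 17 = 22 → 'w'
  'e' (4) + 17 = 21 → 'v'
  'm' (12) + 17 = 3 → 'd'
  'a' (0) + 17 = 17 → 'r'
  'l' (11) + 17 = 2 → 'c'
  'e' (4) + 17 = 21 → 'v'
Result = "wvdrcv"


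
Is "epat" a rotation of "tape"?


Word: "tape", Candidate: "epat"
Method: check if candidate is substring of word+word
"tapetape" contains "epat"? No
Is rotation = No


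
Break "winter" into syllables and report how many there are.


Word: "winter"
Syllable breakdown: win-ter
Counting: 2 parts
= 2 syllables


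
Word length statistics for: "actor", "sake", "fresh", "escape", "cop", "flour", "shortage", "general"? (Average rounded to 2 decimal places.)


Lengths: "actor"=5, "sake"=4, "fresh"=5, "escape"=6, "cop"=3, "flour"=5, "shortage"=8, "general"=7
Sum = 43, Count = 8
Average = 43/8 = 5.38
= avg=5.38, min=3, max=8


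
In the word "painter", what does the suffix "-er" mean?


Suffix: -er
Example: painter (paint + -er)
Meaning = one who / more


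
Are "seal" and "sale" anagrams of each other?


Word 1: "seal" → sorted: aels
Word 2: "sale" → sorted: aels
Same letters? aels == aels
Anagram = Yes


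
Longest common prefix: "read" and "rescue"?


Word 1: "read"
Word 2: "rescue"
Comparing from start:
  Pos 0: 'r' == 'r'
  Pos 1: 'e' == 'e'
  Pos 2: 'a' != 's' (stop)
LCP = "re" (length 2)


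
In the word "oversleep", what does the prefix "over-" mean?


Prefix: over-
Example: oversleep = over- + sleep
Meaning = excessive


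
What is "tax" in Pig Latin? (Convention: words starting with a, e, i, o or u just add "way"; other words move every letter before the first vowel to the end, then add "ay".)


Word: "tax"
Starts with consonant(s) → move to end, add 'ay'
Consonant cluster: "t"
Pig Latin = "axtay"


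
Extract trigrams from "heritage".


Word: "heritage" (length 8)
Number of trigrams = 8 - 3 + 1 = 6
  Position 0: "her"
  Position 1: "eri"
  Position 2: "rit"
  Position 3: "ita"
  Position 4: "tag"
  Position 5: "age"
Trigrams = "her", "eri", "rit", "ita", "tag", "age"


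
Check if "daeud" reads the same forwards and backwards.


Word: "daeud"
Reversed: "duead"
Forward == Backward? daeud != duead
Palindrome = No


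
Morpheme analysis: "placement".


Word: "placement"
Morphemes: place | -ment
Each morpheme carries meaning
= 2 morphemes


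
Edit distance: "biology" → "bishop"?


Word 1: "biology" (length 7)
Word 2: "bishop" (length 6)
One optimal edit sequence (insert/delete/substitute each cost 1):
  1. keep 'b'
  2. keep 'i'
  3. substitute 'o' -> 's'  (+1)
  4. substitute 'l' -> 'h'  (+1)
  5. keep 'o'
  6. delete 'g'  (+1)
  7. substitute 'y' -> 'p'  (+1)
Total edit operations: 4
Edit distance = 4


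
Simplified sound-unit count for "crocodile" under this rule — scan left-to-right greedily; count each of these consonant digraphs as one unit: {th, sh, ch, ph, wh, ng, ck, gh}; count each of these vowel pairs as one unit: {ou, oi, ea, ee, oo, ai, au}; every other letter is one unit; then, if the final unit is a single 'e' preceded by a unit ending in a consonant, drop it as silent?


Word: "crocodile" (9 letters)
Left-to-right scan:
  [1] 'c' (letter)
  [2] 'r' (letter)
  [3] 'o' (letter)
  [4] 'c' (letter)
  [5] 'o' (letter)
  [6] 'd' (letter)
  [7] 'i' (letter)
  [8] 'l' (letter)
  [9] 'e' (letter)
Units from scan: 9
Final unit is 'e' after a consonant -> drop as silent (-1)
Sound units = 8 units


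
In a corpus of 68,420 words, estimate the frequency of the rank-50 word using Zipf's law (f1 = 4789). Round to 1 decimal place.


Zipf's law: f(r) = f(1) / r
f(1) = 4789
f(50) = 4789 / 50
= 95.8 occurrences


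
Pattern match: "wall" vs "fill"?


Pattern of "wall": [0, 1, 2, 2]
Pattern of "fill": [0, 1, 2, 2]
Patterns match
Same pattern = Yes


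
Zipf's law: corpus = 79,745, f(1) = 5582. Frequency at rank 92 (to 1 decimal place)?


Zipf's law: f(r) = f(1) / r
f(1) = 5582
f(92) = 5582 / 92
= 60.7 occurrences


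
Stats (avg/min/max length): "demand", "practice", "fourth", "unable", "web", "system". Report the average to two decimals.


Lengths: "demand"=6, "practice"=8, "fourth"=6, "unable"=6, "web"=3, "system"=6
Sum = 35, Count = 6
Average = 35/6 = 5.83
= avg=5.83, min=3, max=8


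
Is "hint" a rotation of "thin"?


Word: "thin", Candidate: "hint"
Method: check if candidate is substring of word+word
"thinthin" contains "hint"? Yes
Is rotation = Yes


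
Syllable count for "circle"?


Word: "circle"
Syllable breakdown: cir | cle
Counting: 2 parts
= 2 syllables


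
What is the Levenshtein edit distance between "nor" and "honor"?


Word 1: "nor" (length 3)
Word 2: "honor" (length 5)
One optimal edit sequence (insert/delete/substitute each cost 1):
  1. insert 'h'  (+1)
  2. insert 'o'  (+1)
  3. keep 'n'
  4. keep 'o'
  5. keep 'r'
Total edit operations: 2
Edit distance = 2


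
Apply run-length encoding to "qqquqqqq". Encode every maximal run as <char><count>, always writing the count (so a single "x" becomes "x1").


String: "qqquqqqq"
Scanning for consecutive runs:
  'q' x 3
  'u' x 1
  'q' x 4
RLE = "q3u1q4"


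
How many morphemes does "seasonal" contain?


Word: "seasonal"
Morphemes: season + -al
Each morpheme carries meaning
= 2 morphemes


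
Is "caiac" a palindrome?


Word: "caiac"
Reversed: "caiac"
Forward == Backward? caiac == caiac
Palindrome = Yes


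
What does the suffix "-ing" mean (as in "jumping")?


Suffix: -ing
Example: jumping (jump + -ing)
Meaning = present participle


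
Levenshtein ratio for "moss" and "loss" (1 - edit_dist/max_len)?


Word 1: "moss" (length 4)
Word 2: "loss" (length 4)
One optimal edit sequence:
  1. substitute 'm' -> 'l'  (+1)
  2. keep 'o'
  3. keep 's'
  4. keep 's'
Edit distance = 1
Max length = max(4, 4) = 4
Similarity = 1 - 1/4
= 0.7500


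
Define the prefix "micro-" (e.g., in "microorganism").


Prefix: micro-
Example: microorganism = micro- + organism
Meaning = small


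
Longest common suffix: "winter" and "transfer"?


Word 1: "winter"
Word 2: "transfer"
Comparing from end:
  Pos -1: 'r' == 'r'
  Pos -2: 'e' == 'e'
  Pos -3: 't' != 'f' (stop)
LCS = "er" (length 2)


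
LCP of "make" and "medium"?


Word 1: "make"
Word 2: "medium"
Comparing from start:
  Pos 0: 'm' == 'm'
  Pos 1: 'a' != 'e' (stop)
LCP = "m" (length 1)


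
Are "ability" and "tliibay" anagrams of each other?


Word 1: "ability" → sorted: abiilty
Word 2: "tliibay" → sorted: abiilty
Same letters? abiilty == abiilty
Anagram = Yes


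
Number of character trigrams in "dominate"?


Word: "dominate" (length 8)
Number of 3-grams = length - 3 + 1 = 8 - 3 + 1
= 6


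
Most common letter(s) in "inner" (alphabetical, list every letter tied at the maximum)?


Word: "inner"
Letter counts:
  'e': 1
  'i': 1
  'n': 2
  'r': 1
Maximum count = 2
Most frequent = 'n' (2 times each)


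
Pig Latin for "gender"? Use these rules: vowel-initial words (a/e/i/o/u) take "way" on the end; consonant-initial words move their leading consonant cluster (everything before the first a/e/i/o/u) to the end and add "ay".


Word: "gender"
Starts with consonant(s) → move to end, add 'ay'
Consonant cluster: "g"
Pig Latin = "endergay"


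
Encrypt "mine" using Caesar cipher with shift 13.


Word: "mine"
Shift: 13
Each letter → (letter + shift) mod 26:
  'm' (12) + 13 = 25 → 'z'
  'i' (8) + 13 = 21 → 'v'
  'n' (13) + 13 = 0 → 'a'
  'e' (4) + 13 = 17 → 'r'
Result = "zvar"


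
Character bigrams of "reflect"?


Word: "reflect" (length 7)
Number of bigrams = 7 - 2 + 1 = 6
  Position 0: "re"
  Position 1: "ef"
  Position 2: "fl"
  Position 3: "le"
  Position 4: "ec"
  Position 5: "ct"
Bigrams = "re", "ef", "fl", "le", "ec", "ct"


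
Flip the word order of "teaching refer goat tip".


Original: "teaching refer goat tip"
Words (1..n): teaching | refer | goat | tip
Reversed (n..1): tip | goat | refer | teaching
Result = "tip goat refer teaching"


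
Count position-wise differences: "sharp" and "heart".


Comparing character by character (same length = 5):
  Pos 0: 's' vs 'h' !=
  Pos 1: 'h' vs 'e' !=
  Pos 2: 'a' vs 'a' =
  Pos 3: 'r' vs 'r' =
  Pos 4: 'p' vs 't' !=
Hamming distance = 3


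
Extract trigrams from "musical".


Word: "musical" (length 7)
Number of trigrams = 7 - 3 + 1 = 5
  Position 0: "mus"
  Position 1: "usi"
  Position 2: "sic"
  Position 3: "ica"
  Position 4: "cal"
Trigrams = "mus", "usi", "sic", "ica", "cal"


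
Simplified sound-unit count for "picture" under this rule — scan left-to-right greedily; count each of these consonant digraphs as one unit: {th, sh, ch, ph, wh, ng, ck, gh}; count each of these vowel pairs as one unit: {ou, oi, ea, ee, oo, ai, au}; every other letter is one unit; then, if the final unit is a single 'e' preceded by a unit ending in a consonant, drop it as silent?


Word: "picture" (7 letters)
Left-to-right scan:
  (1) 'p' (letter)
  (2) 'i' (letter)
  (3) 'c' (letter)
  (4) 't' (letter)
  (5) 'u' (letter)
  (6) 'r' (letter)
  (7) 'e' (letter)
Units from scan: 7
Final unit is 'e' after a consonant -> drop as silent (-1)
Sound units = 6 units


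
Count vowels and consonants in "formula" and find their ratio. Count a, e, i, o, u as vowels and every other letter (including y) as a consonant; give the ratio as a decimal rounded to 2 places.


Word: "formula"
Vowels (a,e,i,o,u): 3
Consonants: 4
Ratio = 3/4
= 0.75


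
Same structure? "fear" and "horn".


Pattern of "fear": [0, 1, 2, 3]
Pattern of "horn": [0, 1, 2, 3]
Patterns match
Same pattern = Yes


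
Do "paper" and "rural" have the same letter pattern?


Pattern of "paper": [0, 1, 0, 2, 3]
Pattern of "rural": [0, 1, 0, 2, 3]
Patterns match
Same pattern = Yes


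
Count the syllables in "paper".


Word: "paper"
Syllable breakdown: pa-per
Counting: 2 parts
= 2 syllables


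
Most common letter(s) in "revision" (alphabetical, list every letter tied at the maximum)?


Word: "revision"
Letter counts:
  'e': 1
  'i': 2
  'n': 1
  'o': 1
  'r': 1
  's': 1
  'v': 1
Maximum count = 2
Most frequent = 'i' (2 times each)


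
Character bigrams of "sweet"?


Word: "sweet" (length 5)
Number of bigrams = 5 - 2 + 1 = 4
  Position 0: "sw"
  Position 1: "we"
  Position 2: "ee"
  Position 3: "et"
Bigrams = "sw", "we", "ee", "et"


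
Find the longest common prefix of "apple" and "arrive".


Word 1: "apple"
Word 2: "arrive"
Comparing from start:
  Pos 0: 'a' == 'a'
  Pos 1: 'p' != 'r' (stop)
LCP = "a" (length 1)


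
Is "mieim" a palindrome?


Word: "mieim"
Reversed: "mieim"
Forward == Backward? mieim == mieim
Palindrome = Yes


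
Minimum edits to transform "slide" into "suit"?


Word 1: "slide" (length 5)
Word 2: "suit" (length 4)
One optimal edit sequence (insert/delete/substitute each cost 1):
  1. keep 's'
  2. substitute 'l' -> 'u'  (+1)
  3. keep 'i'
  4. delete 'd'  (+1)
  5. substitute 'e' -> 't'  (+1)
Total edit operations: 3
Edit distance = 3


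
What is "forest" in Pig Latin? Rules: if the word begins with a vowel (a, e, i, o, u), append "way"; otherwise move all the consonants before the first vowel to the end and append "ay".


Word: "forest"
Starts with consonant(s) → move to end, add 'ay'
Consonant cluster: "f"
Pig Latin = "orestfay"


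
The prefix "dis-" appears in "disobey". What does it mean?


Prefix: dis-
Example: disobey = dis- + obey
Meaning = not / opposite


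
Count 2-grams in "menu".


Word: "menu" (length 4)
Number of 2-grams = length - 2 + 1 = 4 - 2 + 1
= 3


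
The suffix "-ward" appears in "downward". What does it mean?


Suffix: -ward
As in: downward -> down + -ward
Meaning = in the direction of


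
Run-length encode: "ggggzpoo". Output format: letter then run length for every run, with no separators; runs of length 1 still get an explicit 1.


String: "ggggzpoo"
Scanning for consecutive runs:
  'g' x 4
  'z' x 1
  'p' x 1
  'o' x 2
RLE = "g4z1p1o2"


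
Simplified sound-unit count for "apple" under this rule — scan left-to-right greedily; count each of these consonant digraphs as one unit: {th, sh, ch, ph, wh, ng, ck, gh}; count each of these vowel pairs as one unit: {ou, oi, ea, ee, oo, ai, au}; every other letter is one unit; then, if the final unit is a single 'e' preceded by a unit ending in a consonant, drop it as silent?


Word: "apple" (5 letters)
Left-to-right scan:
  (1) 'a' (letter)
  (2) 'p' (letter)
  (3) 'p' (letter)
  (4) 'l' (letter)
  (5) 'e' (letter)
Units from scan: 5
Final unit is 'e' after a consonant -> drop as silent (-1)
Sound units = 4 units


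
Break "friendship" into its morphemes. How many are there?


Word: "friendship"
Morphemes: friend + -ship
Each morpheme carries meaning
= 2 morphemes


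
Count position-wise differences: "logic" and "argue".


Comparing character by character (same length = 5):
  Pos 0: 'l' vs 'a' !=
  Pos 1: 'o' vs 'r' !=
  Pos 2: 'g' vs 'g' =
  Pos 3: 'i' vs 'u' !=
  Pos 4: 'c' vs 'e' !=
Hamming distance = 4


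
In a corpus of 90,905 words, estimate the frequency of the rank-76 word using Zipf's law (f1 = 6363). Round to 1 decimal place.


Zipf's law: f(r) = f(1) / r
f(1) = 6363
f(76) = 6363 / 76
= 83.7 occurrences


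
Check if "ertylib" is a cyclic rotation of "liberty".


Word: "liberty", Candidate: "ertylib"
Method: check if candidate is substring of word+word
"libertyliberty" contains "ertylib"? Yes
Is rotation = Yes


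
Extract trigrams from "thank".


Word: "thank" (length 5)
Number of trigrams = 5 - 3 + 1 = 3
  Position 0: "tha"
  Position 1: "han"
  Position 2: "ank"
Trigrams = "tha", "han", "ank"


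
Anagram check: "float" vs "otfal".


Word 1: "float" → sorted: aflot
Word 2: "otfal" → sorted: aflot
Same letters? aflot == aflot
Anagram = Yes


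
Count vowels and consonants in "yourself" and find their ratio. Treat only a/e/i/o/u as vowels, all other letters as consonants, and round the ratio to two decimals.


Word: "yourself"
Vowels (a,e,i,o,u): 3
Consonants: 5
Ratio = 3/5
= 0.60


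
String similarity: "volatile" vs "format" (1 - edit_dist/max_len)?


Word 1: "volatile" (length 8)
Word 2: "format" (length 6)
One optimal edit sequence:
  1. substitute 'v' -> 'f'  (+1)
  2. keep 'o'
  3. insert 'r'  (+1)
  4. substitute 'l' -> 'm'  (+1)
  5. keep 'a'
  6. keep 't'
  7. delete 'i'  (+1)
  8. delete 'l'  (+1)
  9. delete 'e'  (+1)
Edit distance = 6
Max length = max(8, 6) = 8
Similarity = 1 - 6/8
= 0.2500


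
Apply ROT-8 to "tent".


Word: "tent"
Shift: 8
Each letter → (letter + shift) mod 26:
  't' (19) + 8 = 1 → 'b'
  'e' (4) + 8 = 12 → 'm'
  'n' (13) + 8 = 21 → 'v'
  't' (19) + 8 = 1 → 'b'
Result = "bmvb"


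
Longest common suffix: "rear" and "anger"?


Word 1: "rear"
Word 2: "anger"
Comparing from end:
  Pos -1: 'r' == 'r'
  Pos -2: 'a' != 'e' (stop)
LCS = "r" (length 1)


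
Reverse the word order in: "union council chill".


Original: "union council chill"
Words (1..n): union | council | chill
Reversed (n..1): chill | council | union
Result = "chill council union"


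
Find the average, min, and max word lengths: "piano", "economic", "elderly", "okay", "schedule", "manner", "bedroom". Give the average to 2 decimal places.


Lengths: "piano"=5, "economic"=8, "elderly"=7, "okay"=4, "schedule"=8, "manner"=6, "bedroom"=7
Sum = 45, Count = 7
Average = 45/7 = 6.43
= avg=6.43, min=4, max=8


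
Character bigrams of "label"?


Word: "label" (length 5)
Number of bigrams = 5 - 2 + 1 = 4
  Position 0: "la"
  Position 1: "ab"
  Position 2: "be"
  Position 3: "el"
Bigrams = "la", "ab", "be", "el"


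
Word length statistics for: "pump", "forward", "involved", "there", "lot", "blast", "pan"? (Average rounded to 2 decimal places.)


Lengths: "pump"=4, "forward"=7, "involved"=8, "there"=5, "lot"=3, "blast"=5, "pan"=3
Sum = 35, Count = 7
Average = 35/7 = 5.00
= avg=5.00, min=3, max=8


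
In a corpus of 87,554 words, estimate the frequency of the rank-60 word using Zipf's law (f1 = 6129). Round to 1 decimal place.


Zipf's law: f(r) = f(1) / r
f(1) = 6129
f(60) = 6129 / 60
= 102.2 occurrences


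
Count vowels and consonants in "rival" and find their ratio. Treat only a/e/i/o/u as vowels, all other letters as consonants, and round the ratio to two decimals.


Word: "rival"
Vowels (a,e,i,o,u): 2
Consonants: 3
Ratio = 2/3
= 0.67


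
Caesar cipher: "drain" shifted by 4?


Word: "drain"
Shift: 4
Each letter → (letter + shift) mod 26:
  'd' (3) + 4 = 7 → 'h'
  'r' (17) + 4 = 21 → 'v'
  'a' (0) + 4 = 4 → 'e'
  'i' (8) + 4 = 12 → 'm'
  'n' (13) + 4 = 17 → 'r'
Result = "hvemr"


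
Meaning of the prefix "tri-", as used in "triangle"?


Prefix: tri-
As in: triangle -> tri- + angle
Meaning = three


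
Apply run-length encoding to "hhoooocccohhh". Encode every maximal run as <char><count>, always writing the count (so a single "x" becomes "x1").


String: "hhoooocccohhh"
Scanning for consecutive runs:
  'h' x 2
  'o' x 4
  'c' x 3
  'o' x 1
  'h' x 3
RLE = "h2o4c3o1h3"


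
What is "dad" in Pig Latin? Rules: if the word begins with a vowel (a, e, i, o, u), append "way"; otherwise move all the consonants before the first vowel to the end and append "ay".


Word: "dad"
Starts with consonant(s) → move to end, add 'ay'
Consonant cluster: "d"
Pig Latin = "adday"


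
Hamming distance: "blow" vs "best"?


Comparing character by character (same length = 4):
  Pos 0: 'b' vs 'b' =
  Pos 1: 'l' vs 'e' !=
  Pos 2: 'o' vs 's' !=
  Pos 3: 'w' vs 't' !=
Hamming distance = 3


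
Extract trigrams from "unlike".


Word: "unlike" (length 6)
Number of trigrams = 6 - 3 + 1 = 4
  Position 0: "unl"
  Position 1: "nli"
  Position 2: "lik"
  Position 3: "ike"
Trigrams = "unl", "nli", "lik", "ike"


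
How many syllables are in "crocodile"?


Word: "crocodile"
Syllable breakdown: croc · o · dile
Counting: 3 parts
= 3 syllables


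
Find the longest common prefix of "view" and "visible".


Word 1: "view"
Word 2: "visible"
Comparing from start:
  Pos 0: 'v' == 'v'
  Pos 1: 'i' == 'i'
  Pos 2: 'e' != 's' (stop)
LCP = "vi" (length 2)


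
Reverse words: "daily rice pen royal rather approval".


Original: "daily rice pen royal rather approval"
Words (1..n): daily | rice | pen | royal | rather | approval
Reversed (n..1): approval | rather | royal | pen | rice | daily
Result = "approval rather royal pen rice daily"


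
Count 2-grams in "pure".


Word: "pure" (length 4)
Number of 2-grams = length - 2 + 1 = 4 - 2 + 1
= 3


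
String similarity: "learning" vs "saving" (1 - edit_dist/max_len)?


Word 1: "learning" (length 8)
Word 2: "saving" (length 6)
One optimal edit sequence:
  1. delete 'l'  (+1)
  2. substitute 'e' -> 's'  (+1)
  3. keep 'a'
  4. delete 'r'  (+1)
  5. substitute 'n' -> 'v'  (+1)
  6. keep 'i'
  7. keep 'n'
  8. keep 'g'
Edit distance = 4
Max length = max(8, 6) = 8
Similarity = 1 - 4/8
= 0.5000


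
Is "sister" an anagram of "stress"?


Word 1: "stress" → sorted: erssst
Word 2: "sister" → sorted: eirsst
Same letters? erssst != eirsst
Anagram = No


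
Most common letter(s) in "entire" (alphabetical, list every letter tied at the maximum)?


Word: "entire"
Letter counts:
  'e': 2
  'i': 1
  'n': 1
  'r': 1
  't': 1
Maximum count = 2
Most frequent = 'e' (2 times each)


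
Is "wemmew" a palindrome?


Word: "wemmew"
Reversed: "wemmew"
Forward == Backward? wemmew == wemmew
Palindrome = Yes


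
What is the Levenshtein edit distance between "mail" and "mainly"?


Word 1: "mail" (length 4)
Word 2: "mainly" (length 6)
One optimal edit sequence (insert/delete/substitute each cost 1):
  1. keep 'm'
  2. keep 'a'
  3. keep 'i'
  4. insert 'n'  (+1)
  5. keep 'l'
  6. insert 'y'  (+1)
Total edit operations: 2
Edit distance = 2


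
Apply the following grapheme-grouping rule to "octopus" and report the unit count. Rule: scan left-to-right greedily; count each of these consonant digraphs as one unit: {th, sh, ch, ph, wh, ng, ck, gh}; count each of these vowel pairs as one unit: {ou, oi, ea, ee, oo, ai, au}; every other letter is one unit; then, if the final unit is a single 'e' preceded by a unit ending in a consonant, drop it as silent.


Word: "octopus" (7 letters)
Left-to-right scan:
  1. 'o' (letter)
  2. 'c' (letter)
  3. 't' (letter)
  4. 'o' (letter)
  5. 'p' (letter)
  6. 'u' (letter)
  7. 's' (letter)
Units from scan: 7
Sound units = 7 units


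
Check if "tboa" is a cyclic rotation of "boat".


Word: "boat", Candidate: "tboa"
Method: check if candidate is substring of word+word
"boatboat" contains "tboa"? Yes
Is rotation = Yes


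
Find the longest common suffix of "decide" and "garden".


Word 1: "decide"
Word 2: "garden"
Comparing from end:
  Pos -1: 'e' != 'n' (stop)
LCS = "" (length 0)


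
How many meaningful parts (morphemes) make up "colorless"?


Word: "colorless"
Morphemes: color / -less
Each morpheme carries meaning
= 2 morphemes


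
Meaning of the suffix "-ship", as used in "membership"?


Suffix: -ship
Example: membership (member + -ship)
Meaning = state / position


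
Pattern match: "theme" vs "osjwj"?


Pattern of "theme": [0, 1, 2, 3, 2]
Pattern of "osjwj": [0, 1, 2, 3, 2]
Patterns match
Same pattern = Yes


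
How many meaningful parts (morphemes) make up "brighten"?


Word: "brighten"
Morphemes: bright | -en
Each morpheme carries meaning
= 2 morphemes


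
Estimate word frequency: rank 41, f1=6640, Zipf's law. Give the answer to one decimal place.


Zipf's law: f(r) = f(1) / r
f(1) = 6640
f(41) = 6640 / 41
= 162.0 occurrences


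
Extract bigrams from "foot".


Word: "foot" (length 4)
Number of bigrams = 4 - 2 + 1 = 3
  Position 0: "fo"
  Position 1: "oo"
  Position 2: "ot"
Bigrams = "fo", "oo", "ot"


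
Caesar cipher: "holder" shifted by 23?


Word: "holder"
Shift: 23
Each letter → (letter + shift) mod 26:
  'h' (7) + 23 = 4 → 'e'
  'o' (14) + 23 = 11 → 'l'
  'l' (11) + 23 = 8 → 'i'
  'd' (3) + 23 = 0 → 'a'
  'e' (4) + 23 = 1 → 'b'
  'r' (17) + 23 = 14 → 'o'
Result = "eliabo"


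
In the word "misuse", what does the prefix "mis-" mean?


Prefix: mis-
As in: misuse -> mis- + use
Meaning = wrongly


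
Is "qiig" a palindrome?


Word: "qiig"
Reversed: "giiq"
Forward == Backward? qiig != giiq
Palindrome = No


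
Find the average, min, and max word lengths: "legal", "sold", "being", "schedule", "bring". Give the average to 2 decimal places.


Lengths: "legal"=5, "sold"=4, "being"=5, "schedule"=8, "bring"=5
Sum = 27, Count = 5
Average = 27/5 = 5.40
= avg=5.40, min=4, max=8


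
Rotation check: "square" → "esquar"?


Word: "square", Candidate: "esquar"
Method: check if candidate is substring of word+word
"squaresquare" contains "esquar"? Yes
Is rotation = Yes


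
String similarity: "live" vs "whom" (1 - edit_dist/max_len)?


Word 1: "live" (length 4)
Word 2: "whom" (length 4)
One optimal edit sequence:
  1. substitute 'l' -> 'w'  (+1)
  2. substitute 'i' -> 'h'  (+1)
  3. substitute 'v' -> 'o'  (+1)
  4. substitute 'e' -> 'm'  (+1)
Edit distance = 4
Max length = max(4, 4) = 4
Similarity = 1 - 4/4
= 0.0000


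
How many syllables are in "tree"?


Word: "tree"
Syllable breakdown: tree
Counting: 1 part
= 1 syllable


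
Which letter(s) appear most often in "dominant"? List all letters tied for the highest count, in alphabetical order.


Word: "dominant"
Letter counts:
  'a': 1
  'd': 1
  'i': 1
  'm': 1
  'n': 2
  'o': 1
  't': 1
Maximum count = 2
Most frequent = 'n' (2 times each)


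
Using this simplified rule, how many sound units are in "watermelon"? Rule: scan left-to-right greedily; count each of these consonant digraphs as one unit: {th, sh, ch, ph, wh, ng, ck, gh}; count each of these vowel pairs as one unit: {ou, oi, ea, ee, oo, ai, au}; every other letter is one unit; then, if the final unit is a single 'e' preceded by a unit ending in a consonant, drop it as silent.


Word: "watermelon" (10 letters)
Left-to-right scan:
  (1) 'w' (letter)
  (2) 'a' (letter)
  (3) 't' (letter)
  (4) 'e' (letter)
  (5) 'r' (letter)
  (6) 'm' (letter)
  (7) 'e' (letter)
  (8) 'l' (letter)
  (9) 'o' (letter)
  (10) 'n' (letter)
Units from scan: 10
Sound units = 10 units


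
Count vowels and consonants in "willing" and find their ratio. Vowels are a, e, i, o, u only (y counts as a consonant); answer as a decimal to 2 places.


Word: "willing"
Vowels (a,e,i,o,u): 2
Consonants: 5
Ratio = 2/5
= 0.40


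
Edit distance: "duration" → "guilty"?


Word 1: "duration" (length 8)
Word 2: "guilty" (length 6)
One optimal edit sequence (insert/delete/substitute each cost 1):
  1. substitute 'd' -> 'g'  (+1)
  2. keep 'u'
  3. substitute 'r' -> 'i'  (+1)
  4. substitute 'a' -> 'l'  (+1)
  5. keep 't'
  6. delete 'i'  (+1)
  7. delete 'o'  (+1)
  8. substitute 'n' -> 'y'  (+1)
Total edit operations: 6
Edit distance = 6


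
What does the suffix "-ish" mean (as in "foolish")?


Suffix: -ish
As in: foolish -> fool + -ish
Meaning = somewhat / having the qualities of


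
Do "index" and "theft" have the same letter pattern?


Pattern of "index": [0, 1, 2, 3, 4]
Pattern of "theft": [0, 1, 2, 3, 0]
Patterns do not match
Same pattern = No


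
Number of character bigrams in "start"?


Word: "start" (length 5)
Number of 2-grams = length - 2 + 1 = 5 - 2 + 1
= 4


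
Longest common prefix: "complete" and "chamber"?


Word 1: "complete"
Word 2: "chamber"
Comparing from start:
  Pos 0: 'c' == 'c'
  Pos 1: 'o' != 'h' (stop)
LCP = "c" (length 1)


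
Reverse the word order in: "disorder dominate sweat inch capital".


Original: "disorder dominate sweat inch capital"
Words (1..n): disorder | dominate | sweat | inch | capital
Reversed (n..1): capital | inch | sweat | dominate | disorder
Result = "capital inch sweat dominate disorder"


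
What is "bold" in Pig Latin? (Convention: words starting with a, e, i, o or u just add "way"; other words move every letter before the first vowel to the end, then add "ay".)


Word: "bold"
Starts with consonant(s) → move to end, add 'ay'
Consonant cluster: "b"
Pig Latin = "oldbay"


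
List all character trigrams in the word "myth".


Word: "myth" (length 4)
Number of trigrams = 4 - 3 + 1 = 2
  Position 0: "myt"
  Position 1: "yth"
Trigrams = "myt", "yth"


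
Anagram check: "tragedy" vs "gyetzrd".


Word 1: "tragedy" → sorted: adegrty
Word 2: "gyetzrd" → sorted: degrtyz
Same letters? adegrty != degrtyz
Anagram = No


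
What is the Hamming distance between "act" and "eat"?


Comparing character by character (same length = 3):
  Pos 0: 'a' vs 'e' !=
  Pos 1: 'c' vs 'a' !=
  Pos 2: 't' vs 't' =
Hamming distance = 2


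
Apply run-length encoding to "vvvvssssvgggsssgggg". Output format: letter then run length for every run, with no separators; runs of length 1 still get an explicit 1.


String: "vvvvssssvgggsssgggg"
Scanning for consecutive runs:
  'v' x 4
  's' x 4
  'v' x 1
  'g' x 3
  's' x 3
  'g' x 4
RLE = "v4s4v1g3s3g4"


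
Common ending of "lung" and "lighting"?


Word 1: "lung"
Word 2: "lighting"
Comparing from end:
  Pos -1: 'g' == 'g'
  Pos -2: 'n' == 'n'
  Pos -3: 'u' != 'i' (stop)
LCS = "ng" (length 2)


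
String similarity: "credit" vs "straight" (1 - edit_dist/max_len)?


Word 1: "credit" (length 6)
Word 2: "straight" (length 8)
One optimal edit sequence:
  1. insert 's'  (+1)
  2. substitute 'c' -> 't'  (+1)
  3. keep 'r'
  4. insert 'a'  (+1)
  5. substitute 'e' -> 'i'  (+1)
  6. substitute 'd' -> 'g'  (+1)
  7. substitute 'i' -> 'h'  (+1)
  8. keep 't'
Edit distance = 6
Max length = max(6, 8) = 8
Similarity = 1 - 6/8
= 0.2500


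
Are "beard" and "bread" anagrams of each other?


Word 1: "beard" → sorted: abder
Word 2: "bread" → sorted: abder
Same letters? abder == abder
Anagram = Yes


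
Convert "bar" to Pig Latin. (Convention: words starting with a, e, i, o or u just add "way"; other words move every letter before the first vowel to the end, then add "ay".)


Word: "bar"
Starts with consonant(s) → move to end, add 'ay'
Consonant cluster: "b"
Pig Latin = "arbay"


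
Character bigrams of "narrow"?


Word: "narrow" (length 6)
Number of bigrams = 6 - 2 + 1 = 5
  Position 0: "na"
  Position 1: "ar"
  Position 2: "rr"
  Position 3: "ro"
  Position 4: "ow"
Bigrams = "na", "ar", "rr", "ro", "ow"


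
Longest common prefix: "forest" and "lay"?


Word 1: "forest"
Word 2: "lay"
Comparing from start:
  Pos 0: 'f' != 'l' (stop)
LCP = "" (length 0)


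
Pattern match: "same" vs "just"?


Pattern of "same": [0, 1, 2, 3]
Pattern of "just": [0, 1, 2, 3]
Patterns match
Same pattern = Yes


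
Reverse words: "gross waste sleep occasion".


Original: "gross waste sleep occasion"
Words (1..n): gross | waste | sleep | occasion
Reversed (n..1): occasion | sleep | waste | gross
Result = "occasion sleep waste gross"


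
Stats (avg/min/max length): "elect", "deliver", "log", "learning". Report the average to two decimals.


Lengths: "elect"=5, "deliver"=7, "log"=3, "learning"=8
Sum = 23, Count = 4
Average = 23/4 = 5.75
= avg=5.75, min=3, max=8


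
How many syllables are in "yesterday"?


Word: "yesterday"
Syllable breakdown: yes / ter / day
Counting: 3 parts
= 3 syllables


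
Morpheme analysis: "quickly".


Word: "quickly"
Morphemes: quick | -ly
Each morpheme carries meaning
= 2 morphemes


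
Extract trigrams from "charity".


Word: "charity" (length 7)
Number of trigrams = 7 - 3 + 1 = 5
  Position 0: "cha"
  Position 1: "har"
  Position 2: "ari"
  Position 3: "rit"
  Position 4: "ity"
Trigrams = "cha", "har", "ari", "rit", "ity"


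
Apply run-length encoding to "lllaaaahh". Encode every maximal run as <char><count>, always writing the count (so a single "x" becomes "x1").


String: "lllaaaahh"
Scanning for consecutive runs:
  'l' x 3
  'a' x 4
  'h' x 2
RLE = "l3a4h2"


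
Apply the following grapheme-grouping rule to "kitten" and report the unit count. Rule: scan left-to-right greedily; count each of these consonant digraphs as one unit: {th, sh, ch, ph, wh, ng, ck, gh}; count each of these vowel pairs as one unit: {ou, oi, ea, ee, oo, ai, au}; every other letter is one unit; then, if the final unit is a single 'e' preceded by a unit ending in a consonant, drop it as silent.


Word: "kitten" (6 letters)
Left-to-right scan:
  [1] 'k' (letter)
  [2] 'i' (letter)
  [3] 't' (letter)
  [4] 't' (letter)
  [5] 'e' (letter)
  [6] 'n' (letter)
Units from scan: 6
Sound units = 6 units
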